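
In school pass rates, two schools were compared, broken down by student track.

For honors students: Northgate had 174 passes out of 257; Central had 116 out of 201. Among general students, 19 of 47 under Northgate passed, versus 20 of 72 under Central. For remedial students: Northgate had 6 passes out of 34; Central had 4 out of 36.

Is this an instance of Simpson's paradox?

No

Honors: Northgate 174/257 = 67.7%, Central 116/201 = 57.7% → Northgate
General: Northgate 19/47 = 40.4%, Central 20/72 = 27.8% → Northgate
Remedial: Northgate 6/34 = 17.6%, Central 4/36 = 11.1% → Northgate
Overall: Northgate 199/338 = 58.9%, Central 140/309 = 45.3% → Northgate
Northgate wins overall and in every student group — no reversal.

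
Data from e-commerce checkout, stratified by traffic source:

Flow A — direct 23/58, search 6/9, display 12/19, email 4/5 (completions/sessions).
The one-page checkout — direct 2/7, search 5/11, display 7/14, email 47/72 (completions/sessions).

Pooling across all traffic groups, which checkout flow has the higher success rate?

the one-page checkout

Direct: Flow A 23/58 = 39.7%, the one-page checkout 2/7 = 28.6% → Flow A
Search: Flow A 6/9 = 66.7%, the one-page checkout 5/11 = 45.5% → Flow A
Display: Flow A 12/19 = 63.2%, the one-page checkout 7/14 = 50.0% → Flow A
Email: Flow A 4/5 = 80.0%, the one-page checkout 47/72 = 65.3% → Flow A
Overall: Flow A 45/91 = 49.5%, the one-page checkout 61/104 = 58.7% → the one-page checkout
(Flow A wins every traffic group but the one-page checkout wins overall — Flow A's sessions skew toward the low-rate direct group.)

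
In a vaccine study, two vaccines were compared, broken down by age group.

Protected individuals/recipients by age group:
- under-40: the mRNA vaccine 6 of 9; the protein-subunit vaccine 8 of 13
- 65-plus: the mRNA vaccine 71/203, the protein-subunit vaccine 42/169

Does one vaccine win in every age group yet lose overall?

No

Under-40: the mRNA vaccine 6/9 = 66.7%, the protein-subunit vaccine 8/13 = 61.5% → the mRNA vaccine
65-plus: the mRNA vaccine 71/203 = 35.0%, the protein-subunit vaccine 42/169 = 24.9% → the mRNA vaccine
Overall: the mRNA vaccine 77/212 = 36.3%, the protein-subunit vaccine 50/182 = 27.5% → the mRNA vaccine
The mRNA vaccine wins overall and in every age group — no reversal.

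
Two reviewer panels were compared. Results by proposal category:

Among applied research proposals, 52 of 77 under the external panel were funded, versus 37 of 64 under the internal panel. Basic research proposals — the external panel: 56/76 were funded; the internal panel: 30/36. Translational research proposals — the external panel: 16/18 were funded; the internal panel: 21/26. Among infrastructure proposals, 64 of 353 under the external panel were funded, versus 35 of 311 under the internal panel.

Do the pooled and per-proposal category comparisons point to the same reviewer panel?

Applied research: the external panel 52/77 = 67.5%, the internal panel 37/64 = 57.8% → the external panel
Basic research: the external panel 56/76 = 73.7%, the internal panel 30/36 = 83.3% → the internal panel
Translational research: the external panel 16/18 = 88.9%, the internal panel 21/26 = 80.8% → the external panel
Infrastructure: the external panel 64/353 = 18.1%, the internal panel 35/311 = 11.3% → the external panel
Overall: the external panel 188/524 = 35.9%, the internal panel 123/437 = 28.1% → the external panel
Neither sweeps: the external panel wins 3 of 4 groups, the internal panel wins 1. The external panel wins overall but not every group — no Simpson reversal.

No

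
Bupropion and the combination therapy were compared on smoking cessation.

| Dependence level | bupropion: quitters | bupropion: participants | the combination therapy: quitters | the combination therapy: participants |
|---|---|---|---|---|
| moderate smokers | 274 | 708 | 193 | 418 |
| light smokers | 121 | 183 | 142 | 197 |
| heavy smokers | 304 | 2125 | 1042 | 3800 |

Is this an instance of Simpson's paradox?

Moderate smokers: bupropion 274/708 = 38.7%, the combination therapy 193/418 = 46.2% → the combination therapy
Light smokers: bupropion 121/183 = 66.1%, the combination therapy 142/197 = 72.1% → the combination therapy
Heavy smokers: bupropion 304/2125 = 14.3%, the combination therapy 1042/3800 = 27.4% → the combination therapy
Overall: bupropion 699/3016 = 23.2%, the combination therapy 1377/4415 = 31.2% → the combination therapy
The combination therapy wins overall and in every dependence group — no reversal.

No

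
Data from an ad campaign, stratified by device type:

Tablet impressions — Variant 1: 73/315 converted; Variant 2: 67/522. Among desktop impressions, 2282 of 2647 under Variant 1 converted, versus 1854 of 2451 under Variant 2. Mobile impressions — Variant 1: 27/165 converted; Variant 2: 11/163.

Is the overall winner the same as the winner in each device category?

Yes

Tablet: Variant 1 73/315 = 23.2%, Variant 2 67/522 = 12.8% → Variant 1
Desktop: Variant 1 2282/2647 = 86.2%, Variant 2 1854/2451 = 75.6% → Variant 1
Mobile: Variant 1 27/165 = 16.4%, Variant 2 11/163 = 6.7% → Variant 1
Overall: Variant 1 2382/3127 = 76.2%, Variant 2 1932/3136 = 61.6% → Variant 1
Variant 1 wins overall and in every device group — no reversal.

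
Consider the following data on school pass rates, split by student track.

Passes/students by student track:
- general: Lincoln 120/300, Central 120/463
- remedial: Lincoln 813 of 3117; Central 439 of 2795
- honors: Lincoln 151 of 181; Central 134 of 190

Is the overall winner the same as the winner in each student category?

Yes

General: Lincoln 120/300 = 40.0%, Central 120/463 = 25.9% → Lincoln
Remedial: Lincoln 813/3117 = 26.1%, Central 439/2795 = 15.7% → Lincoln
Honors: Lincoln 151/181 = 83.4%, Central 134/190 = 70.5% → Lincoln
Overall: Lincoln 1084/3598 = 30.1%, Central 693/3448 = 20.1% → Lincoln
Lincoln wins overall and in every student group — no reversal.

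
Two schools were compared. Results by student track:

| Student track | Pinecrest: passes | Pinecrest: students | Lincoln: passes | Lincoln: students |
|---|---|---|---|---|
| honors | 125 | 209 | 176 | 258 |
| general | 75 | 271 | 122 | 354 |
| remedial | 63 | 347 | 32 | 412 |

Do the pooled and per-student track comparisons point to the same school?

Honors: Pinecrest 125/209 = 59.8%, Lincoln 176/258 = 68.2% → Lincoln
General: Pinecrest 75/271 = 27.7%, Lincoln 122/354 = 34.5% → Lincoln
Remedial: Pinecrest 63/347 = 18.2%, Lincoln 32/412 = 7.8% → Pinecrest
Overall: Pinecrest 263/827 = 31.8%, Lincoln 330/1024 = 32.2% → Lincoln
Neither sweeps: Pinecrest wins 1 of 3 groups, Lincoln wins 2. Lincoln wins overall but not every group — no Simpson reversal.

No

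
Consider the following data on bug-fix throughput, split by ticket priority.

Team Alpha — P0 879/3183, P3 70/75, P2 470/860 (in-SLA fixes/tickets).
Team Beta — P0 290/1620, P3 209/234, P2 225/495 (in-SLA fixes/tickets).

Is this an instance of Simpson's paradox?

No

P0: Team Alpha 879/3183 = 27.6%, Team Beta 290/1620 = 17.9% → Team Alpha
P3: Team Alpha 70/75 = 93.3%, Team Beta 209/234 = 89.3% → Team Alpha
P2: Team Alpha 470/860 = 54.7%, Team Beta 225/495 = 45.5% → Team Alpha
Overall: Team Alpha 1419/4118 = 34.5%, Team Beta 724/2349 = 30.8% → Team Alpha
Team Alpha wins overall and in every ticket group — no reversal.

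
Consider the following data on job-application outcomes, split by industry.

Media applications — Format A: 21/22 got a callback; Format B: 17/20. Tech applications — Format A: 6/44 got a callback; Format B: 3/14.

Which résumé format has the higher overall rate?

Format B

Media: Format A 21/22 = 95.5%, Format B 17/20 = 85.0% → Format A
Tech: Format A 6/44 = 13.6%, Format B 3/14 = 21.4% → Format B
Overall: Format A 27/66 = 40.9%, Format B 20/34 = 58.8% → Format B
(Neither sweeps every industry group, but Format B has the higher pooled rate.)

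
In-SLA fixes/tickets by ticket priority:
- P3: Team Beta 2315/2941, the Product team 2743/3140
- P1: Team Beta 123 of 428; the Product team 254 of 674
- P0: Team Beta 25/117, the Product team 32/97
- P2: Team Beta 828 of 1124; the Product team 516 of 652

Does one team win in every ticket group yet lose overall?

P3: Team Beta 2315/2941 = 78.7%, the Product team 2743/3140 = 87.4% → the Product team
P1: Team Beta 123/428 = 28.7%, the Product team 254/674 = 37.7% → the Product team
P0: Team Beta 25/117 = 21.4%, the Product team 32/97 = 33.0% → the Product team
P2: Team Beta 828/1124 = 73.7%, the Product team 516/652 = 79.1% → the Product team
Overall: Team Beta 3291/4610 = 71.4%, the Product team 3545/4563 = 77.7% → the Product team
The Product team wins overall and in every ticket group — no reversal.

No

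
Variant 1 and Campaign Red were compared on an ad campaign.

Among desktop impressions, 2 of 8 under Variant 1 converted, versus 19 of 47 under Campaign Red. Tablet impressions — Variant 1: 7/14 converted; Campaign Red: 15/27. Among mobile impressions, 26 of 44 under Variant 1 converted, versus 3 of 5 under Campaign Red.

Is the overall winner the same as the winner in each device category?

Desktop: Variant 1 2/8 = 25.0%, Campaign Red 19/47 = 40.4% → Campaign Red
Tablet: Variant 1 7/14 = 50.0%, Campaign Red 15/27 = 55.6% → Campaign Red
Mobile: Variant 1 26/44 = 59.1%, Campaign Red 3/5 = 60.0% → Campaign Red
Overall: Variant 1 35/66 = 53.0%, Campaign Red 37/79 = 46.8% → Variant 1
Campaign Red wins each device group but Variant 1 wins overall — the comparison reverses. Campaign Red's impressions skew toward desktop, which has a lower base rate.

No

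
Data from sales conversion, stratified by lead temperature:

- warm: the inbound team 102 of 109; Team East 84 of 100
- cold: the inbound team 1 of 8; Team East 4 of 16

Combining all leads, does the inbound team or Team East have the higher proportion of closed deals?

Warm: the inbound team 102/109 = 93.6%, Team East 84/100 = 84.0% → the inbound team
Cold: the inbound team 1/8 = 12.5%, Team East 4/16 = 25.0% → Team East
Overall: the inbound team 103/117 = 88.0%, Team East 88/116 = 75.9% → the inbound team
(Neither sweeps every lead group, but the inbound team has the higher pooled rate.)

the inbound team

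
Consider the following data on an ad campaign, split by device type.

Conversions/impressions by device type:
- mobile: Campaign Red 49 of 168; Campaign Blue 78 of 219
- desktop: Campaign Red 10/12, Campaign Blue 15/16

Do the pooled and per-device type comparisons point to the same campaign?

Yes

Mobile: Campaign Red 49/168 = 29.2%, Campaign Blue 78/219 = 35.6% → Campaign Blue
Desktop: Campaign Red 10/12 = 83.3%, Campaign Blue 15/16 = 93.8% → Campaign Blue
Overall: Campaign Red 59/180 = 32.8%, Campaign Blue 93/235 = 39.6% → Campaign Blue
Campaign Blue wins overall and in every device group — no reversal.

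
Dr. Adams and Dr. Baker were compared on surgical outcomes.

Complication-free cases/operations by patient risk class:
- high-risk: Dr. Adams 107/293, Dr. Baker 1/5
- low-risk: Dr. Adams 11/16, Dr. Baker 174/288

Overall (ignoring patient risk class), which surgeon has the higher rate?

High-risk: Dr. Adams 107/293 = 36.5%, Dr. Baker 1/5 = 20.0% → Dr. Adams
Low-risk: Dr. Adams 11/16 = 68.8%, Dr. Baker 174/288 = 60.4% → Dr. Adams
Overall: Dr. Adams 118/309 = 38.2%, Dr. Baker 175/293 = 59.7% → Dr. Baker
(Dr. Adams wins every patient risk group but Dr. Baker wins overall — Dr. Adams's operations skew toward the low-rate high-risk group.)

Dr. Baker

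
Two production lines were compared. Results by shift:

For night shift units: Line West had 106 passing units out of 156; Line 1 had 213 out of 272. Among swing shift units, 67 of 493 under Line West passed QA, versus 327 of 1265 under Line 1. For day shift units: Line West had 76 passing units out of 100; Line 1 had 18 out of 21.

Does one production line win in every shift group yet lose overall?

Night shift: Line West 106/156 = 67.9%, Line 1 213/272 = 78.3% → Line 1
Swing shift: Line West 67/493 = 13.6%, Line 1 327/1265 = 25.8% → Line 1
Day shift: Line West 76/100 = 76.0%, Line 1 18/21 = 85.7% → Line 1
Overall: Line West 249/749 = 33.2%, Line 1 558/1558 = 35.8% → Line 1
Line 1 wins overall and in every shift group — no reversal.

No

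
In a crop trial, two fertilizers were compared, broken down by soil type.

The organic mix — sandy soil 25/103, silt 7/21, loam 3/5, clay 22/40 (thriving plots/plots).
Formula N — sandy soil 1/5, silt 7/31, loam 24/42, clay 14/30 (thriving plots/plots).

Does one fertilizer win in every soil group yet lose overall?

Yes

Sandy soil: the organic mix 25/103 = 24.3%, Formula N 1/5 = 20.0% → the organic mix
Silt: the organic mix 7/21 = 33.3%, Formula N 7/31 = 22.6% → the organic mix
Loam: the organic mix 3/5 = 60.0%, Formula N 24/42 = 57.1% → the organic mix
Clay: the organic mix 22/40 = 55.0%, Formula N 14/30 = 46.7% → the organic mix
Overall: the organic mix 57/169 = 33.7%, Formula N 46/108 = 42.6% → Formula N
The organic mix wins each soil group but Formula N wins overall — the comparison reverses. The organic mix's plots skew toward sandy soil, which has a lower base rate.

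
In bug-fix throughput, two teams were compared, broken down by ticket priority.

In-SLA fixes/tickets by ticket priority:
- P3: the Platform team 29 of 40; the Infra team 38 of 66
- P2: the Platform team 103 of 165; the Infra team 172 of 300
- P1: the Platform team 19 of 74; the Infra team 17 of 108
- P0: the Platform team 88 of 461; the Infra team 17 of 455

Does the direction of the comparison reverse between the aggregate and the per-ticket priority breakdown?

No

P3: the Platform team 29/40 = 72.5%, the Infra team 38/66 = 57.6% → the Platform team
P2: the Platform team 103/165 = 62.4%, the Infra team 172/300 = 57.3% → the Platform team
P1: the Platform team 19/74 = 25.7%, the Infra team 17/108 = 15.7% → the Platform team
P0: the Platform team 88/461 = 19.1%, the Infra team 17/455 = 3.7% → the Platform team
Overall: the Platform team 239/740 = 32.3%, the Infra team 244/929 = 26.3% → the Platform team
The Platform team wins overall and in every ticket group — no reversal.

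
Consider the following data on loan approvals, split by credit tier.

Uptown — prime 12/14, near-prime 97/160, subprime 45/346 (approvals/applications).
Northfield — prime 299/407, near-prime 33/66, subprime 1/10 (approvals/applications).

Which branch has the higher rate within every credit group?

Prime: Uptown 12/14 = 85.7%, Northfield 299/407 = 73.5% → Uptown
Near-prime: Uptown 97/160 = 60.6%, Northfield 33/66 = 50.0% → Uptown
Subprime: Uptown 45/346 = 13.0%, Northfield 1/10 = 10.0% → Uptown
Uptown has the higher rate in all 3 groups.

Uptown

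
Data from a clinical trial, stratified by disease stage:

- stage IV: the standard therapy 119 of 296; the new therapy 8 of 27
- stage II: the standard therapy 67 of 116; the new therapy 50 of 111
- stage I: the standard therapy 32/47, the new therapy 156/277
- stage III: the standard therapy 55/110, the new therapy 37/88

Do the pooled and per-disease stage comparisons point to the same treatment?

Stage IV: the standard therapy 119/296 = 40.2%, the new therapy 8/27 = 29.6% → the standard therapy
Stage II: the standard therapy 67/116 = 57.8%, the new therapy 50/111 = 45.0% → the standard therapy
Stage I: the standard therapy 32/47 = 68.1%, the new therapy 156/277 = 56.3% → the standard therapy
Stage III: the standard therapy 55/110 = 50.0%, the new therapy 37/88 = 42.0% → the standard therapy
Overall: the standard therapy 273/569 = 48.0%, the new therapy 251/503 = 49.9% → the new therapy
The standard therapy wins each disease group but the new therapy wins overall — the comparison reverses. The standard therapy's patients skew toward stage IV, which has a lower base rate.

No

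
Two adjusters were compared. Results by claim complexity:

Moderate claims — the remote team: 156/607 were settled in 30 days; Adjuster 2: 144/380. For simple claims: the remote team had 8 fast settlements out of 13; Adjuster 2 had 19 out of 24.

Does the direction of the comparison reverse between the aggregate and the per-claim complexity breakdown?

Moderate: the remote team 156/607 = 25.7%, Adjuster 2 144/380 = 37.9% → Adjuster 2
Simple: the remote team 8/13 = 61.5%, Adjuster 2 19/24 = 79.2% → Adjuster 2
Overall: the remote team 164/620 = 26.5%, Adjuster 2 163/404 = 40.3% → Adjuster 2
Adjuster 2 wins overall and in every claim group — no reversal.

No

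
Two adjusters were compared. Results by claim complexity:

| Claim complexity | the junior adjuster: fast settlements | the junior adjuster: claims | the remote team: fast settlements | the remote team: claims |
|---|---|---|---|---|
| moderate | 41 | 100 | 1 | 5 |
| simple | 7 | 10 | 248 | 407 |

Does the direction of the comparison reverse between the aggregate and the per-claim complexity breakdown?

Moderate: the junior adjuster 41/100 = 41.0%, the remote team 1/5 = 20.0% → the junior adjuster
Simple: the junior adjuster 7/10 = 70.0%, the remote team 248/407 = 60.9% → the junior adjuster
Overall: the junior adjuster 48/110 = 43.6%, the remote team 249/412 = 60.4% → the remote team
The junior adjuster wins each claim group but the remote team wins overall — the comparison reverses. The junior adjuster's claims skew toward moderate, which has a lower base rate.

Yes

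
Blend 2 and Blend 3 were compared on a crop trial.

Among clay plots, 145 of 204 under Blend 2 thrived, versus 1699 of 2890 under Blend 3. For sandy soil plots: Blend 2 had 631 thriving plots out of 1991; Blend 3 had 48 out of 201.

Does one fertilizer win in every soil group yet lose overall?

Clay: Blend 2 145/204 = 71.1%, Blend 3 1699/2890 = 58.8% → Blend 2
Sandy soil: Blend 2 631/1991 = 31.7%, Blend 3 48/201 = 23.9% → Blend 2
Overall: Blend 2 776/2195 = 35.4%, Blend 3 1747/3091 = 56.5% → Blend 3
Blend 2 wins each soil group but Blend 3 wins overall — the comparison reverses. Blend 2's plots skew toward sandy soil, which has a lower base rate.

Yes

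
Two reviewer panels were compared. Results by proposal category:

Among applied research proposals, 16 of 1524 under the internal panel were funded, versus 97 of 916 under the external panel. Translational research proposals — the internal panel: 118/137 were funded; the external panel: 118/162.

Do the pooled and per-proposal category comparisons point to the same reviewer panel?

No

Applied research: the internal panel 16/1524 = 1.0%, the external panel 97/916 = 10.6% → the external panel
Translational research: the internal panel 118/137 = 86.1%, the external panel 118/162 = 72.8% → the internal panel
Overall: the internal panel 134/1661 = 8.1%, the external panel 215/1078 = 19.9% → the external panel
Neither sweeps: the internal panel wins 1 of 2 groups, the external panel wins 1. The external panel wins overall but not every group — no Simpson reversal.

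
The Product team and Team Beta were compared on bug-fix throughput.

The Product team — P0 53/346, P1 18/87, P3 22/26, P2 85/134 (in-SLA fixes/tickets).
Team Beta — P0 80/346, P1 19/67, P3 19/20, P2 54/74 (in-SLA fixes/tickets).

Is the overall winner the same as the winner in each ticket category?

P0: the Product team 53/346 = 15.3%, Team Beta 80/346 = 23.1% → Team Beta
P1: the Product team 18/87 = 20.7%, Team Beta 19/67 = 28.4% → Team Beta
P3: the Product team 22/26 = 84.6%, Team Beta 19/20 = 95.0% → Team Beta
P2: the Product team 85/134 = 63.4%, Team Beta 54/74 = 73.0% → Team Beta
Overall: the Product team 178/593 = 30.0%, Team Beta 172/507 = 33.9% → Team Beta
Team Beta wins overall and in every ticket group — no reversal.

Yes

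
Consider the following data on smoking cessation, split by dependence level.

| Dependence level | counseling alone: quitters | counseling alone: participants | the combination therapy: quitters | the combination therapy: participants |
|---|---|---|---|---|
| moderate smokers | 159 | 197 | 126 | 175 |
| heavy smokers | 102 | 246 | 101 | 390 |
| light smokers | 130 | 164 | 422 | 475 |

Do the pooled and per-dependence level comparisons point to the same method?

Moderate smokers: counseling alone 159/197 = 80.7%, the combination therapy 126/175 = 72.0% → counseling alone
Heavy smokers: counseling alone 102/246 = 41.5%, the combination therapy 101/390 = 25.9% → counseling alone
Light smokers: counseling alone 130/164 = 79.3%, the combination therapy 422/475 = 88.8% → the combination therapy
Overall: counseling alone 391/607 = 64.4%, the combination therapy 649/1040 = 62.4% → counseling alone
Neither sweeps: counseling alone wins 2 of 3 groups, the combination therapy wins 1. Counseling alone wins overall but not every group — no Simpson reversal.

No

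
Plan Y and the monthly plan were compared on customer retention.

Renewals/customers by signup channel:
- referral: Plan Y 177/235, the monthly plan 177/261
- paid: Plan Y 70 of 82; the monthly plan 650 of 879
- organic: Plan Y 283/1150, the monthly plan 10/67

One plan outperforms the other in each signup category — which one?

Referral: Plan Y 177/235 = 75.3%, the monthly plan 177/261 = 67.8% → Plan Y
Paid: Plan Y 70/82 = 85.4%, the monthly plan 650/879 = 73.9% → Plan Y
Organic: Plan Y 283/1150 = 24.6%, the monthly plan 10/67 = 14.9% → Plan Y
Plan Y has the higher rate in all 3 groups.

Plan Y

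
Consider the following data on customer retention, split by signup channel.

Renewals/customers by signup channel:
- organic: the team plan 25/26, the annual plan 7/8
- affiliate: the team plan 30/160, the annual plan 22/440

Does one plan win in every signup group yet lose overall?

Organic: the team plan 25/26 = 96.2%, the annual plan 7/8 = 87.5% → the team plan
Affiliate: the team plan 30/160 = 18.8%, the annual plan 22/440 = 5.0% → the team plan
Overall: the team plan 55/186 = 29.6%, the annual plan 29/448 = 6.5% → the team plan
The team plan wins overall and in every signup group — no reversal.

No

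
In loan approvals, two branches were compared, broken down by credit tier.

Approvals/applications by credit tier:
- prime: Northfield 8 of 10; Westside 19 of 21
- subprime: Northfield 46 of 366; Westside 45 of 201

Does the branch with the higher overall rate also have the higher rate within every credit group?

Prime: Northfield 8/10 = 80.0%, Westside 19/21 = 90.5% → Westside
Subprime: Northfield 46/366 = 12.6%, Westside 45/201 = 22.4% → Westside
Overall: Northfield 54/376 = 14.4%, Westside 64/222 = 28.8% → Westside
Westside wins overall and in every credit group — no reversal.

Yes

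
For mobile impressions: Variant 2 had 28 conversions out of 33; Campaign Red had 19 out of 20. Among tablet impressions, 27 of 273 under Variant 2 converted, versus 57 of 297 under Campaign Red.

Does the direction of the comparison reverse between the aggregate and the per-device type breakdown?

No

Mobile: Variant 2 28/33 = 84.8%, Campaign Red 19/20 = 95.0% → Campaign Red
Tablet: Variant 2 27/273 = 9.9%, Campaign Red 57/297 = 19.2% → Campaign Red
Overall: Variant 2 55/306 = 18.0%, Campaign Red 76/317 = 24.0% → Campaign Red
Campaign Red wins overall and in every device group — no reversal.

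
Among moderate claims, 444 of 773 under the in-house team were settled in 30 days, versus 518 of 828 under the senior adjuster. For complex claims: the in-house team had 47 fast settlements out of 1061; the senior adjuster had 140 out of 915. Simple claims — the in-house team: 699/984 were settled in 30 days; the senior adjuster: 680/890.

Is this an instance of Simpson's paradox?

No

Moderate: the in-house team 444/773 = 57.4%, the senior adjuster 518/828 = 62.6% → the senior adjuster
Complex: the in-house team 47/1061 = 4.4%, the senior adjuster 140/915 = 15.3% → the senior adjuster
Simple: the in-house team 699/984 = 71.0%, the senior adjuster 680/890 = 76.4% → the senior adjuster
Overall: the in-house team 1190/2818 = 42.2%, the senior adjuster 1338/2633 = 50.8% → the senior adjuster
The senior adjuster wins overall and in every claim group — no reversal.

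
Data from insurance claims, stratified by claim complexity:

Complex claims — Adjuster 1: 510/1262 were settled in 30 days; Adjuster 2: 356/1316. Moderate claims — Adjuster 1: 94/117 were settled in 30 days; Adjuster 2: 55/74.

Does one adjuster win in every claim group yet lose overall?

Complex: Adjuster 1 510/1262 = 40.4%, Adjuster 2 356/1316 = 27.1% → Adjuster 1
Moderate: Adjuster 1 94/117 = 80.3%, Adjuster 2 55/74 = 74.3% → Adjuster 1
Overall: Adjuster 1 604/1379 = 43.8%, Adjuster 2 411/1390 = 29.6% → Adjuster 1
Adjuster 1 wins overall and in every claim group — no reversal.

No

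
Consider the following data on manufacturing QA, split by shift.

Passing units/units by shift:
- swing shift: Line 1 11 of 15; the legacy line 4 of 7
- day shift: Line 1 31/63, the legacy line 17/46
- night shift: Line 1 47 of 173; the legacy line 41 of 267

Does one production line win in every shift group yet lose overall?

Swing shift: Line 1 11/15 = 73.3%, the legacy line 4/7 = 57.1% → Line 1
Day shift: Line 1 31/63 = 49.2%, the legacy line 17/46 = 37.0% → Line 1
Night shift: Line 1 47/173 = 27.2%, the legacy line 41/267 = 15.4% → Line 1
Overall: Line 1 89/251 = 35.5%, the legacy line 62/320 = 19.4% → Line 1
Line 1 wins overall and in every shift group — no reversal.

No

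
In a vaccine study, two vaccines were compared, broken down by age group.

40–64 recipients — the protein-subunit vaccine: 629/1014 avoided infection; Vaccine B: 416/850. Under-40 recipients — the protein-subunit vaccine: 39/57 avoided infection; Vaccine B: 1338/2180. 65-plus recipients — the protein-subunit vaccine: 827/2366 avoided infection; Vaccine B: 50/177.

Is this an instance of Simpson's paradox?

Yes

40–64: the protein-subunit vaccine 629/1014 = 62.0%, Vaccine B 416/850 = 48.9% → the protein-subunit vaccine
Under-40: the protein-subunit vaccine 39/57 = 68.4%, Vaccine B 1338/2180 = 61.4% → the protein-subunit vaccine
65-plus: the protein-subunit vaccine 827/2366 = 35.0%, Vaccine B 50/177 = 28.2% → the protein-subunit vaccine
Overall: the protein-subunit vaccine 1495/3437 = 43.5%, Vaccine B 1804/3207 = 56.3% → Vaccine B
The protein-subunit vaccine wins each age group but Vaccine B wins overall — the comparison reverses. The protein-subunit vaccine's recipients skew toward 65-plus, which has a lower base rate.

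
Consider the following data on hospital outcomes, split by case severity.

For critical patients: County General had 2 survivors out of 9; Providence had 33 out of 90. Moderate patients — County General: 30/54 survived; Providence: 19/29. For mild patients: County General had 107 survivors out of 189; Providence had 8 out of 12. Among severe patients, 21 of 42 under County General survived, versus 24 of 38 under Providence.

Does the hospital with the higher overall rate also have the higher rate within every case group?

No

Critical: County General 2/9 = 22.2%, Providence 33/90 = 36.7% → Providence
Moderate: County General 30/54 = 55.6%, Providence 19/29 = 65.5% → Providence
Mild: County General 107/189 = 56.6%, Providence 8/12 = 66.7% → Providence
Severe: County General 21/42 = 50.0%, Providence 24/38 = 63.2% → Providence
Overall: County General 160/294 = 54.4%, Providence 84/169 = 49.7% → County General
Providence wins each case group but County General wins overall — the comparison reverses. Providence's patients skew toward critical, which has a lower base rate.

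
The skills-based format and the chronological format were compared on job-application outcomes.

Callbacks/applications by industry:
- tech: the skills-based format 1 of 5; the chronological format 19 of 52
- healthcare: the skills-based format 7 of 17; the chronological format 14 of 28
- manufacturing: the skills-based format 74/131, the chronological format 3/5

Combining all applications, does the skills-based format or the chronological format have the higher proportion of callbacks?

the skills-based format

Tech: the skills-based format 1/5 = 20.0%, the chronological format 19/52 = 36.5% → the chronological format
Healthcare: the skills-based format 7/17 = 41.2%, the chronological format 14/28 = 50.0% → the chronological format
Manufacturing: the skills-based format 74/131 = 56.5%, the chronological format 3/5 = 60.0% → the chronological format
Overall: the skills-based format 82/153 = 53.6%, the chronological format 36/85 = 42.4% → the skills-based format
(The chronological format wins every industry group but the skills-based format wins overall — the chronological format's applications skew toward the low-rate tech group.)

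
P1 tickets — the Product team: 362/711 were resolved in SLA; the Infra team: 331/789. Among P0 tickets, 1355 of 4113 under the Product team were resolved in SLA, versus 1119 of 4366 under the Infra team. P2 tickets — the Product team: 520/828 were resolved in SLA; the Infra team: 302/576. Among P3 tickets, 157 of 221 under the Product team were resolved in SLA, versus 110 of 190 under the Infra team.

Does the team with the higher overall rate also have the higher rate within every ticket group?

P1: the Product team 362/711 = 50.9%, the Infra team 331/789 = 42.0% → the Product team
P0: the Product team 1355/4113 = 32.9%, the Infra team 1119/4366 = 25.6% → the Product team
P2: the Product team 520/828 = 62.8%, the Infra team 302/576 = 52.4% → the Product team
P3: the Product team 157/221 = 71.0%, the Infra team 110/190 = 57.9% → the Product team
Overall: the Product team 2394/5873 = 40.8%, the Infra team 1862/5921 = 31.4% → the Product team
The Product team wins overall and in every ticket group — no reversal.

Yes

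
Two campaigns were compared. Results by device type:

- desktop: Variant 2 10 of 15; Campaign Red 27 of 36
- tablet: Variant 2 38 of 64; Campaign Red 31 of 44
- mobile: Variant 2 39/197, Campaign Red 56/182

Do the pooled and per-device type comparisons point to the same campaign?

Desktop: Variant 2 10/15 = 66.7%, Campaign Red 27/36 = 75.0% → Campaign Red
Tablet: Variant 2 38/64 = 59.4%, Campaign Red 31/44 = 70.5% → Campaign Red
Mobile: Variant 2 39/197 = 19.8%, Campaign Red 56/182 = 30.8% → Campaign Red
Overall: Variant 2 87/276 = 31.5%, Campaign Red 114/262 = 43.5% → Campaign Red
Campaign Red wins overall and in every device group — no reversal.

Yes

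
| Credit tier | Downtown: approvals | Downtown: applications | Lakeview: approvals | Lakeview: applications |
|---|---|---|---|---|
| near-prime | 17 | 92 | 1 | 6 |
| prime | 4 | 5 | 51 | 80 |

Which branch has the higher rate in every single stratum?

Downtown

Near-prime: Downtown 17/92 = 18.5%, Lakeview 1/6 = 16.7% → Downtown
Prime: Downtown 4/5 = 80.0%, Lakeview 51/80 = 63.8% → Downtown
Downtown has the higher rate in both groups.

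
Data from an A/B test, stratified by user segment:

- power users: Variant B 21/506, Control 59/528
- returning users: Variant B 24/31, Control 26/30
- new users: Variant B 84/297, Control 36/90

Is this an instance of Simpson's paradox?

No

Power users: Variant B 21/506 = 4.2%, Control 59/528 = 11.2% → Control
Returning users: Variant B 24/31 = 77.4%, Control 26/30 = 86.7% → Control
New users: Variant B 84/297 = 28.3%, Control 36/90 = 40.0% → Control
Overall: Variant B 129/834 = 15.5%, Control 121/648 = 18.7% → Control
Control wins overall and in every user group — no reversal.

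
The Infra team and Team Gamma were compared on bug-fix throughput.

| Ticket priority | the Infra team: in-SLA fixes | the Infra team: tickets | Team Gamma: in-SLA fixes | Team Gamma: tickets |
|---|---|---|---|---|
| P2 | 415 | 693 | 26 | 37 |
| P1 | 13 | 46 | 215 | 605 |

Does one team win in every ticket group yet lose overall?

P2: the Infra team 415/693 = 59.9%, Team Gamma 26/37 = 70.3% → Team Gamma
P1: the Infra team 13/46 = 28.3%, Team Gamma 215/605 = 35.5% → Team Gamma
Overall: the Infra team 428/739 = 57.9%, Team Gamma 241/642 = 37.5% → the Infra team
Team Gamma wins each ticket group but the Infra team wins overall — the comparison reverses. Team Gamma's tickets skew toward P1, which has a lower base rate.

Yes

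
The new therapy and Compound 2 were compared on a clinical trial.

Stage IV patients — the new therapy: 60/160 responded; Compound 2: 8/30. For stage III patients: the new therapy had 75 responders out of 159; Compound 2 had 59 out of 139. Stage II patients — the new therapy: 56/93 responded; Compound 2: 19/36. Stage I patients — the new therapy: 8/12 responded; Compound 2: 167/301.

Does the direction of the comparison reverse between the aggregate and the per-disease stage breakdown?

Stage IV: the new therapy 60/160 = 37.5%, Compound 2 8/30 = 26.7% → the new therapy
Stage III: the new therapy 75/159 = 47.2%, Compound 2 59/139 = 42.4% → the new therapy
Stage II: the new therapy 56/93 = 60.2%, Compound 2 19/36 = 52.8% → the new therapy
Stage I: the new therapy 8/12 = 66.7%, Compound 2 167/301 = 55.5% → the new therapy
Overall: the new therapy 199/424 = 46.9%, Compound 2 253/506 = 50.0% → Compound 2
The new therapy wins each disease group but Compound 2 wins overall — the comparison reverses. The new therapy's patients skew toward stage IV, which has a lower base rate.

Yes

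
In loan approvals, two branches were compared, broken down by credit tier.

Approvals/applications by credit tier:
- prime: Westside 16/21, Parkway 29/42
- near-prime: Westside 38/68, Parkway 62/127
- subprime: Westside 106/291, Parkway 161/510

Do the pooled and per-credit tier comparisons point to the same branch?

Yes

Prime: Westside 16/21 = 76.2%, Parkway 29/42 = 69.0% → Westside
Near-prime: Westside 38/68 = 55.9%, Parkway 62/127 = 48.8% → Westside
Subprime: Westside 106/291 = 36.4%, Parkway 161/510 = 31.6% → Westside
Overall: Westside 160/380 = 42.1%, Parkway 252/679 = 37.1% → Westside
Westside wins overall and in every credit group — no reversal.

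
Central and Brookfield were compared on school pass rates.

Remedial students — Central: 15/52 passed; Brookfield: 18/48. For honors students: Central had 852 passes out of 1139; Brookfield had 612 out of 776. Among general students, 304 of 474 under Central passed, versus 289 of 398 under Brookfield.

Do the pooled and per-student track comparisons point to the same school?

Remedial: Central 15/52 = 28.8%, Brookfield 18/48 = 37.5% → Brookfield
Honors: Central 852/1139 = 74.8%, Brookfield 612/776 = 78.9% → Brookfield
General: Central 304/474 = 64.1%, Brookfield 289/398 = 72.6% → Brookfield
Overall: Central 1171/1665 = 70.3%, Brookfield 919/1222 = 75.2% → Brookfield
Brookfield wins overall and in every student group — no reversal.

Yes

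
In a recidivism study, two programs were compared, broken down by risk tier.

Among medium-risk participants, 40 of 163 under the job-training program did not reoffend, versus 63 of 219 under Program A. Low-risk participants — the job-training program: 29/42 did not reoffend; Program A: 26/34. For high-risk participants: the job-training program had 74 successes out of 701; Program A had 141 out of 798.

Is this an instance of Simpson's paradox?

Medium-risk: the job-training program 40/163 = 24.5%, Program A 63/219 = 28.8% → Program A
Low-risk: the job-training program 29/42 = 69.0%, Program A 26/34 = 76.5% → Program A
High-risk: the job-training program 74/701 = 10.6%, Program A 141/798 = 17.7% → Program A
Overall: the job-training program 143/906 = 15.8%, Program A 230/1051 = 21.9% → Program A
Program A wins overall and in every risk group — no reversal.

No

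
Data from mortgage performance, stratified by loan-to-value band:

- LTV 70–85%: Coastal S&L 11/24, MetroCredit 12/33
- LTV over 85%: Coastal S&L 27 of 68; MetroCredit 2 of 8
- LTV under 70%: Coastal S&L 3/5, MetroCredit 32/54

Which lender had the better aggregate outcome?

MetroCredit

LTV 70–85%: Coastal S&L 11/24 = 45.8%, MetroCredit 12/33 = 36.4% → Coastal S&L
LTV over 85%: Coastal S&L 27/68 = 39.7%, MetroCredit 2/8 = 25.0% → Coastal S&L
LTV under 70%: Coastal S&L 3/5 = 60.0%, MetroCredit 32/54 = 59.3% → Coastal S&L
Overall: Coastal S&L 41/97 = 42.3%, MetroCredit 46/95 = 48.4% → MetroCredit
(Coastal S&L wins every loan-to-value group but MetroCredit wins overall — Coastal S&L's loans skew toward the low-rate LTV over 85% group.)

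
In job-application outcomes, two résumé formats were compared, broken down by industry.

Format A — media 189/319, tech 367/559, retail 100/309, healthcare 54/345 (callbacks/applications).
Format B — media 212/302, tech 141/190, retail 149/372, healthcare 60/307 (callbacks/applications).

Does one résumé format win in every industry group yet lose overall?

Media: Format A 189/319 = 59.2%, Format B 212/302 = 70.2% → Format B
Tech: Format A 367/559 = 65.7%, Format B 141/190 = 74.2% → Format B
Retail: Format A 100/309 = 32.4%, Format B 149/372 = 40.1% → Format B
Healthcare: Format A 54/345 = 15.7%, Format B 60/307 = 19.5% → Format B
Overall: Format A 710/1532 = 46.3%, Format B 562/1171 = 48.0% → Format B
Format B wins overall and in every industry group — no reversal.

No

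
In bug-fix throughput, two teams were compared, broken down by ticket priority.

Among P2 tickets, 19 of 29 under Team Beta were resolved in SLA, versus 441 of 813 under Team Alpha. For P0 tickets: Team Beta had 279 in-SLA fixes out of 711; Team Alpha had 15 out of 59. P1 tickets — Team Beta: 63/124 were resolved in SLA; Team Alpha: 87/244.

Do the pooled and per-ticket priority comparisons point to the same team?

P2: Team Beta 19/29 = 65.5%, Team Alpha 441/813 = 54.2% → Team Beta
P0: Team Beta 279/711 = 39.2%, Team Alpha 15/59 = 25.4% → Team Beta
P1: Team Beta 63/124 = 50.8%, Team Alpha 87/244 = 35.7% → Team Beta
Overall: Team Beta 361/864 = 41.8%, Team Alpha 543/1116 = 48.7% → Team Alpha
Team Beta wins each ticket group but Team Alpha wins overall — the comparison reverses. Team Beta's tickets skew toward P0, which has a lower base rate.

No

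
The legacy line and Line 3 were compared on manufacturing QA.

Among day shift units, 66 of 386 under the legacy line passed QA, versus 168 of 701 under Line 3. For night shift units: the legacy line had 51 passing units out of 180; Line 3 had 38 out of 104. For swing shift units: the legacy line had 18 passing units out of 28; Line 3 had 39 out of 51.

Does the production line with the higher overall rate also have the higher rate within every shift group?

Day shift: the legacy line 66/386 = 17.1%, Line 3 168/701 = 24.0% → Line 3
Night shift: the legacy line 51/180 = 28.3%, Line 3 38/104 = 36.5% → Line 3
Swing shift: the legacy line 18/28 = 64.3%, Line 3 39/51 = 76.5% → Line 3
Overall: the legacy line 135/594 = 22.7%, Line 3 245/856 = 28.6% → Line 3
Line 3 wins overall and in every shift group — no reversal.

Yes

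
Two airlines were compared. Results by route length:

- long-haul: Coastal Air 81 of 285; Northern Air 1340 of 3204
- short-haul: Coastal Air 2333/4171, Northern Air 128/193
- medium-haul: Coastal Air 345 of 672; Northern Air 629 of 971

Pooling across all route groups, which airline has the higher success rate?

Coastal Air

Long-haul: Coastal Air 81/285 = 28.4%, Northern Air 1340/3204 = 41.8% → Northern Air
Short-haul: Coastal Air 2333/4171 = 55.9%, Northern Air 128/193 = 66.3% → Northern Air
Medium-haul: Coastal Air 345/672 = 51.3%, Northern Air 629/971 = 64.8% → Northern Air
Overall: Coastal Air 2759/5128 = 53.8%, Northern Air 2097/4368 = 48.0% → Coastal Air
(Northern Air wins every route group but Coastal Air wins overall — Northern Air's flights skew toward the low-rate long-haul group.)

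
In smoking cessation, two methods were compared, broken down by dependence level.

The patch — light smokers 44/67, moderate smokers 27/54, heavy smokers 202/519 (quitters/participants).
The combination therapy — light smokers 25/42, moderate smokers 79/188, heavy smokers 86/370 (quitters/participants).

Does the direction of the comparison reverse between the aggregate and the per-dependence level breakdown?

No

Light smokers: the patch 44/67 = 65.7%, the combination therapy 25/42 = 59.5% → the patch
Moderate smokers: the patch 27/54 = 50.0%, the combination therapy 79/188 = 42.0% → the patch
Heavy smokers: the patch 202/519 = 38.9%, the combination therapy 86/370 = 23.2% → the patch
Overall: the patch 273/640 = 42.7%, the combination therapy 190/600 = 31.7% → the patch
The patch wins overall and in every dependence group — no reversal.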